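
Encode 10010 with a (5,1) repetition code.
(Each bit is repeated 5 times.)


Each bit -> 5 copies

1111100000000001111100000


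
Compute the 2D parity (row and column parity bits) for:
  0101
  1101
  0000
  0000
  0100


Row parities: 01001
Column parities: 1100

Row P: 01001, Col P: 1100, Corner: 0


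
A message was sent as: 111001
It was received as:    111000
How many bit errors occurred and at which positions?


XOR: 000001

1 error(s) at position(s): 5


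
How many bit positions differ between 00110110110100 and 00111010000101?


XOR: 00001100110001
Count of 1s: 5

5


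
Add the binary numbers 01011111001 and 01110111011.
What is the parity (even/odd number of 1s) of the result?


01011111001 = 761
01110111011 = 955
Sum = 1716 = 11010110100
1s count = 6

even parity (6 ones in 11010110100)


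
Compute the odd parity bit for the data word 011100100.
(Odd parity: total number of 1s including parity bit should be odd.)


Number of 1s in data: 4
Parity bit: 1

1


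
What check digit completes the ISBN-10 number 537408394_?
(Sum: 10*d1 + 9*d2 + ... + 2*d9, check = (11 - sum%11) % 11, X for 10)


Weighted sum: 248
248 mod 11 = 6

Check digit: 5


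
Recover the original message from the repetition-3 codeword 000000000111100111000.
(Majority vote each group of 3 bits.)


Groups: 000, 000, 000, 111, 100, 111, 000
Majority votes: 0001010

0001010


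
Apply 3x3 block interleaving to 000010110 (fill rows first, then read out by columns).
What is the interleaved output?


Matrix:
  000
  010
  110
Read columns: 001011000

001011000


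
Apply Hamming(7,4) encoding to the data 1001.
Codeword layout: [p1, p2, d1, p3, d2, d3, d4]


Parity bits: p1=0, p2=0, p3=1

0011001


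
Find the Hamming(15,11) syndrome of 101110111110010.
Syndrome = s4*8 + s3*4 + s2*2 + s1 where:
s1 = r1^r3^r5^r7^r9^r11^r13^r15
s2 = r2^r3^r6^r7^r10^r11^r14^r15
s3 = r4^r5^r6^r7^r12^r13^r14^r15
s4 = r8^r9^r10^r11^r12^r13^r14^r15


s1=0, s2=1, s3=0, s4=1

Syndrome = 10 (error at position 10)


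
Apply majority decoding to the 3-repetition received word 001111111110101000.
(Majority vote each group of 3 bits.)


Groups: 001, 111, 111, 110, 101, 000
Majority votes: 011110

011110


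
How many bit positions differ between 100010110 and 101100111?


XOR: 001110001
Count of 1s: 4

4


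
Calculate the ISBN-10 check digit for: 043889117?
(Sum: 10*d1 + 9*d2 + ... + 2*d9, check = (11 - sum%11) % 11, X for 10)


Weighted sum: 230
230 mod 11 = 10

Check digit: 1


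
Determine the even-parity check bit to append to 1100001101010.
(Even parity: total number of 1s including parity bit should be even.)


Number of 1s in data: 6
Parity bit: 0

0


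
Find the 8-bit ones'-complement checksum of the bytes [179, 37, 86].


Sum = 302 mod 256 = 46
Complement = 209

209


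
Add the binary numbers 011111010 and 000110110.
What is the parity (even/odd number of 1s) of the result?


011111010 = 250
000110110 = 54
Sum = 304 = 100110000
1s count = 3

odd parity (3 ones in 100110000)


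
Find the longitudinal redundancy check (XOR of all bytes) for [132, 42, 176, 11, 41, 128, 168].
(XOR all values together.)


XOR chain: 132 ^ 42 ^ 176 ^ 11 ^ 41 ^ 128 ^ 168 = 20

20


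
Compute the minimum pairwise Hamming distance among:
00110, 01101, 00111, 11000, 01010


Comparing all pairs, minimum distance: 1
Can detect 0 errors, correct 0 errors

1


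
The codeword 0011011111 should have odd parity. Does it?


Number of 1s: 7

Yes, parity is correct (7 ones)


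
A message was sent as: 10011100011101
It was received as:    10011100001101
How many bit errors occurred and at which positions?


XOR: 00000000010000

1 error(s) at position(s): 9


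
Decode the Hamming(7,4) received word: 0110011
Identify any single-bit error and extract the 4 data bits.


Syndrome = 0: no error detected

Data: 1011 (no errors)


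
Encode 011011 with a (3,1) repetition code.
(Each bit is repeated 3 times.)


Each bit -> 3 copies

000111111000111111


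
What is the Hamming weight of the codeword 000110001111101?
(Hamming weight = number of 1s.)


Counting 1s in 000110001111101

8


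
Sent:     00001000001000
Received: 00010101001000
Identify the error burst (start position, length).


XOR: 00011101000000

Burst at position 3, length 5


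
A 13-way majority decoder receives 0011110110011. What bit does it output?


Ones: 8 out of 13
Threshold: 7

1 (8/13 voted 1)


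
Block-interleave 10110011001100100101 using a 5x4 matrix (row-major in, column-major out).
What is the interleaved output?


Matrix:
  1011
  0011
  0011
  0010
  0101
Read columns: 10000000011111011101

10000000011111011101


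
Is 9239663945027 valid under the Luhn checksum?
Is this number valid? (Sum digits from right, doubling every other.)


Luhn sum = 62
62 mod 10 = 2

Invalid (Luhn sum mod 10 = 2)


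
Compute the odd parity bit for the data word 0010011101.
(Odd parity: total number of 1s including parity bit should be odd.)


Number of 1s in data: 5
Parity bit: 0

0


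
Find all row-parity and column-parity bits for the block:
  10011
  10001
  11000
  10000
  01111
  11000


Row parities: 100100
Column parities: 11101

Row P: 100100, Col P: 11101, Corner: 0


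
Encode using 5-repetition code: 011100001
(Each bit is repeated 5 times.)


Each bit -> 5 copies

000001111111111111110000000000000000000011111


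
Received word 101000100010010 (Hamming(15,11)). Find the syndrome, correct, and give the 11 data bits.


Syndrome = 0: no error detected

Data: 10010010010 (no errors)


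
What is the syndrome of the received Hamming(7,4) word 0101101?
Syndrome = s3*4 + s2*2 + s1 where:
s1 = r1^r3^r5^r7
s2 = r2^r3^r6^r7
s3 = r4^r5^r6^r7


s1=0, s2=0, s3=1

Syndrome = 4 (error at position 4)


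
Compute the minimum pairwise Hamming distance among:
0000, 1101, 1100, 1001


Comparing all pairs, minimum distance: 1
Can detect 0 errors, correct 0 errors

1


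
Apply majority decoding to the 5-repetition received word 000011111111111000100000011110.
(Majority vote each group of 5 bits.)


Groups: 00001, 11111, 11111, 00010, 00000, 11110
Majority votes: 011001

011001


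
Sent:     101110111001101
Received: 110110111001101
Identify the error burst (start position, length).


XOR: 011000000000000

Burst at position 1, length 2


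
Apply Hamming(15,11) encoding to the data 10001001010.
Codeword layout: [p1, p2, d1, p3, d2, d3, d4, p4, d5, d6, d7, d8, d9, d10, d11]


Parity bits: p1=0, p2=0, p3=0, p4=1

001000011001010


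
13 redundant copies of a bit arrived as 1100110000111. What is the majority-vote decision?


Ones: 7 out of 13
Threshold: 7

1 (7/13 voted 1)


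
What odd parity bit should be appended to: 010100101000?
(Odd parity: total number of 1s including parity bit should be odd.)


Number of 1s in data: 4
Parity bit: 1

1


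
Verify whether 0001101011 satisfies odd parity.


Number of 1s: 5

Yes, parity is correct (5 ones)


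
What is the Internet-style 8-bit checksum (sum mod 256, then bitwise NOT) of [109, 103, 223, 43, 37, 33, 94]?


Sum = 642 mod 256 = 130
Complement = 125

125


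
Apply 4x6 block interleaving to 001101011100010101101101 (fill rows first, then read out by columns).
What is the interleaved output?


Matrix:
  001101
  011100
  010101
  101101
Read columns: 000101101101111100001011

000101101101111100001011


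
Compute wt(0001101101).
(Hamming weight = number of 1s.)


Counting 1s in 0001101101

5


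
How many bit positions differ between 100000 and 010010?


XOR: 110010
Count of 1s: 3

3


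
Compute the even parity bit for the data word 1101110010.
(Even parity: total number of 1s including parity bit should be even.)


Number of 1s in data: 6
Parity bit: 0

0


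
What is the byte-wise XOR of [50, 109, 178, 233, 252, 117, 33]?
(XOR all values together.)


XOR chain: 50 ^ 109 ^ 178 ^ 233 ^ 252 ^ 117 ^ 33 = 172

172


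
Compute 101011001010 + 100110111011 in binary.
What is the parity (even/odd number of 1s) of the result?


101011001010 = 2762
100110111011 = 2491
Sum = 5253 = 1010010000101
1s count = 5

odd parity (5 ones in 1010010000101)


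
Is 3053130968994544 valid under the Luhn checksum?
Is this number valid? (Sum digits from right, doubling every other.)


Luhn sum = 78
78 mod 10 = 8

Invalid (Luhn sum mod 10 = 8)


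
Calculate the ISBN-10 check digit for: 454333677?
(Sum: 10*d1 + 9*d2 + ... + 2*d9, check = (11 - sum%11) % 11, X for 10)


Weighted sum: 230
230 mod 11 = 10

Check digit: 1


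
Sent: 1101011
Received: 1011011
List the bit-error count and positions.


XOR: 0110000

2 error(s) at position(s): 1, 2


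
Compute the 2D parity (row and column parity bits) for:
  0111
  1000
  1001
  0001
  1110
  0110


Row parities: 110110
Column parities: 1111

Row P: 110110, Col P: 1111, Corner: 0


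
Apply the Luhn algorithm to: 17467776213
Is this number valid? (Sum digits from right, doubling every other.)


Luhn sum = 42
42 mod 10 = 2

Invalid (Luhn sum mod 10 = 2)


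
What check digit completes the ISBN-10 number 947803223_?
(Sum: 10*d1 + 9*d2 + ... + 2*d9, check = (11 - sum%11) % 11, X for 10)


Weighted sum: 273
273 mod 11 = 9

Check digit: 2


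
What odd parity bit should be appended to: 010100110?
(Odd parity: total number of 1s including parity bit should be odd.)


Number of 1s in data: 4
Parity bit: 1

1


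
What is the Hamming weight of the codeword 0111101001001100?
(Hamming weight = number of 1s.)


Counting 1s in 0111101001001100

8


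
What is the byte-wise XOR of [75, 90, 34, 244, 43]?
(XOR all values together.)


XOR chain: 75 ^ 90 ^ 34 ^ 244 ^ 43 = 236

236


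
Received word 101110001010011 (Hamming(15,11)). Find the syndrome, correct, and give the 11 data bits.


Syndrome = 0: no error detected

Data: 11001010011 (no errors)


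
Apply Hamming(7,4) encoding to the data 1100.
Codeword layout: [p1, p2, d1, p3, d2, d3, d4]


Parity bits: p1=0, p2=1, p3=1

0111100


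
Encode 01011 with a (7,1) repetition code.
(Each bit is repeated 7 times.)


Each bit -> 7 copies

00000001111111000000011111111111111


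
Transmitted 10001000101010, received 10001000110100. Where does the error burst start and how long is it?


XOR: 00000000011110

Burst at position 9, length 4


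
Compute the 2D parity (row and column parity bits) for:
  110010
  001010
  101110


Row parities: 100
Column parities: 010110

Row P: 100, Col P: 010110, Corner: 1


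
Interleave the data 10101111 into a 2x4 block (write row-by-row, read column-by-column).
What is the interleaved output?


Matrix:
  1010
  1111
Read columns: 11011101

11011101


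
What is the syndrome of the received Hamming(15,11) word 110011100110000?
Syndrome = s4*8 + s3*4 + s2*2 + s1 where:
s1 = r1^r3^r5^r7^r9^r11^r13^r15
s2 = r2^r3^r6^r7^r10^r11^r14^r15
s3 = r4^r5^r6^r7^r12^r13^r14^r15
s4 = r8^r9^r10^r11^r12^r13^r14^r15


s1=0, s2=1, s3=1, s4=0

Syndrome = 6 (error at position 6)


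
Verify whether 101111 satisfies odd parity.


Number of 1s: 5

Yes, parity is correct (5 ones)


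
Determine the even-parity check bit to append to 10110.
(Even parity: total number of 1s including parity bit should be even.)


Number of 1s in data: 3
Parity bit: 1

1


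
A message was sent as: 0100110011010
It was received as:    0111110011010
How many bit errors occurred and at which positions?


XOR: 0011000000000

2 error(s) at position(s): 2, 3


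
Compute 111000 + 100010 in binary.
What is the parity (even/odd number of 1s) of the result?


111000 = 56
100010 = 34
Sum = 90 = 1011010
1s count = 4

even parity (4 ones in 1011010)


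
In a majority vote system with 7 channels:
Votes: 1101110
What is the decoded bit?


Ones: 5 out of 7
Threshold: 4

1 (5/7 voted 1)


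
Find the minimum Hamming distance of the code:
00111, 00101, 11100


Comparing all pairs, minimum distance: 1
Can detect 0 errors, correct 0 errors

1


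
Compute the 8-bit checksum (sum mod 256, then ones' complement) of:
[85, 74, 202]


Sum = 361 mod 256 = 105
Complement = 150

150


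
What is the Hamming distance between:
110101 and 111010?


XOR: 001111
Count of 1s: 4

4


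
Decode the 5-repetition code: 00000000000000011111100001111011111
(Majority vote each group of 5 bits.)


Groups: 00000, 00000, 00000, 11111, 10000, 11110, 11111
Majority votes: 0001011

0001011


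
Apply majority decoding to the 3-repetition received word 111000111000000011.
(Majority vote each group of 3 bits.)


Groups: 111, 000, 111, 000, 000, 011
Majority votes: 101001

101001


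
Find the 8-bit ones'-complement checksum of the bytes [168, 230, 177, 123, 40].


Sum = 738 mod 256 = 226
Complement = 29

29


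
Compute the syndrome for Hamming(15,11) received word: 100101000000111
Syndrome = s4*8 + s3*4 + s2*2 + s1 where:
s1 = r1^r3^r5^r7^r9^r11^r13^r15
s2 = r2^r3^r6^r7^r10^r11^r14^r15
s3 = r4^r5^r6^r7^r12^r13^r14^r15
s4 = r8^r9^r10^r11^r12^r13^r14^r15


s1=1, s2=1, s3=1, s4=1

Syndrome = 15 (error at position 15)


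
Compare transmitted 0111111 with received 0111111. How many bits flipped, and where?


XOR: 0000000

0 errors (received matches sent)


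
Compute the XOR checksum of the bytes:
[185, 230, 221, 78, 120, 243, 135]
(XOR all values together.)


XOR chain: 185 ^ 230 ^ 221 ^ 78 ^ 120 ^ 243 ^ 135 = 192

192


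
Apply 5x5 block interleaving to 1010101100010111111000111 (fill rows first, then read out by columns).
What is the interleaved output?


Matrix:
  10101
  01100
  01011
  11110
  00111
Read columns: 1001001110110110011110101

1001001110110110011110101


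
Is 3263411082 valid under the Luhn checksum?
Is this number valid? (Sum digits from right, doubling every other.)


Luhn sum = 34
34 mod 10 = 4

Invalid (Luhn sum mod 10 = 4)


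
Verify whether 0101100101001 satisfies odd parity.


Number of 1s: 6

No, parity error (6 ones)


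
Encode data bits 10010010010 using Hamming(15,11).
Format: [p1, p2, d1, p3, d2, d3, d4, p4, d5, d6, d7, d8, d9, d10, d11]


Parity bits: p1=1, p2=0, p3=0, p4=0

101000100010010


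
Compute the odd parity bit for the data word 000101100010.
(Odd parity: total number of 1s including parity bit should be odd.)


Number of 1s in data: 4
Parity bit: 1

1


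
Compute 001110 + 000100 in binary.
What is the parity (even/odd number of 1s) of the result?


001110 = 14
000100 = 4
Sum = 18 = 10010
1s count = 2

even parity (2 ones in 10010)


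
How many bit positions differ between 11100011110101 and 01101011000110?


XOR: 10001000110011
Count of 1s: 6

6


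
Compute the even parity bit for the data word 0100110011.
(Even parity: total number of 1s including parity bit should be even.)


Number of 1s in data: 5
Parity bit: 1

1


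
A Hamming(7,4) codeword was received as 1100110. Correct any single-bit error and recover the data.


Syndrome = 0: no error detected

Data: 0110 (no errors)


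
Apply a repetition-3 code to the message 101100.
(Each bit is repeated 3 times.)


Each bit -> 3 copies

111000111111000000


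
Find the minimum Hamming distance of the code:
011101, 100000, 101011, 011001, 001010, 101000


Comparing all pairs, minimum distance: 1
Can detect 0 errors, correct 0 errors

1


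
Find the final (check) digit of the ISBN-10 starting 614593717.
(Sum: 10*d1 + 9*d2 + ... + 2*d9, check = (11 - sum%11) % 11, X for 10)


Weighted sum: 250
250 mod 11 = 8

Check digit: 3


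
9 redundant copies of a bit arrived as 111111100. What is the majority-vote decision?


Ones: 7 out of 9
Threshold: 5

1 (7/9 voted 1)


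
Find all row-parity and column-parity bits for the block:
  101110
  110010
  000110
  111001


Row parities: 0100
Column parities: 100011

Row P: 0100, Col P: 100011, Corner: 1


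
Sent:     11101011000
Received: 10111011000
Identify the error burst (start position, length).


XOR: 01010000000

Burst at position 1, length 3


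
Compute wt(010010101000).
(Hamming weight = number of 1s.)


Counting 1s in 010010101000

4


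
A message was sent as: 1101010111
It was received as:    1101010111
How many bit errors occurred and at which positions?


XOR: 0000000000

0 errors (received matches sent)


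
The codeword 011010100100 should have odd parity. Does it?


Number of 1s: 5

Yes, parity is correct (5 ones)


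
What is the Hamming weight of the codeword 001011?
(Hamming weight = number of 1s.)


Counting 1s in 001011

3


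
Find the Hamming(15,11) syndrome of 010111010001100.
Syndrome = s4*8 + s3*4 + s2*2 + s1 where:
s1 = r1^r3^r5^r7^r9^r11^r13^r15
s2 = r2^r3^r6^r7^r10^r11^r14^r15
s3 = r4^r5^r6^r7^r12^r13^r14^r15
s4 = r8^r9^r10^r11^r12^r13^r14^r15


s1=0, s2=0, s3=1, s4=1

Syndrome = 12 (error at position 12)


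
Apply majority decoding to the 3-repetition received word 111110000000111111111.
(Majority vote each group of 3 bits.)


Groups: 111, 110, 000, 000, 111, 111, 111
Majority votes: 1100111

1100111


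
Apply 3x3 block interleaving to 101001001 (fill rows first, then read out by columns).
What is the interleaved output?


Matrix:
  101
  001
  001
Read columns: 100000111

100000111


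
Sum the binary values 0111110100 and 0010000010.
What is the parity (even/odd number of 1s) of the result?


0111110100 = 500
0010000010 = 130
Sum = 630 = 1001110110
1s count = 6

even parity (6 ones in 1001110110)


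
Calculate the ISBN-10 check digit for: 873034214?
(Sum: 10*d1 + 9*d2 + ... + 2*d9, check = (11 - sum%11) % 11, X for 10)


Weighted sum: 224
224 mod 11 = 4

Check digit: 7


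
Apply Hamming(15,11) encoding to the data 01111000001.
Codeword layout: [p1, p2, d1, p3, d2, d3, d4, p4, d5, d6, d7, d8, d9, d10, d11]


Parity bits: p1=0, p2=1, p3=0, p4=0

010011101000001


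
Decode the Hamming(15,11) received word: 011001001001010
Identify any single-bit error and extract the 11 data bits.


Syndrome = 12: error at position 12

Data: 10101000010 (corrected bit 12)


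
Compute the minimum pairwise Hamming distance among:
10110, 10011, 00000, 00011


Comparing all pairs, minimum distance: 1
Can detect 0 errors, correct 0 errors

1


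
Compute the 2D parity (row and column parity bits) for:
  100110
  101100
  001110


Row parities: 111
Column parities: 000100

Row P: 111, Col P: 000100, Corner: 1


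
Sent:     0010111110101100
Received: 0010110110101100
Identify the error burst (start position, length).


XOR: 0000001000000000

Burst at position 6, length 1


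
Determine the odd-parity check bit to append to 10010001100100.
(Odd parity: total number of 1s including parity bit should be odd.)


Number of 1s in data: 5
Parity bit: 0

0


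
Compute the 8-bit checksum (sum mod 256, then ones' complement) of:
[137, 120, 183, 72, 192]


Sum = 704 mod 256 = 192
Complement = 63

63


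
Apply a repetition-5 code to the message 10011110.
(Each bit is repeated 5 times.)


Each bit -> 5 copies

1111100000000001111111111111111111100000


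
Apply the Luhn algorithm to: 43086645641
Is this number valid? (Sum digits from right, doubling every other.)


Luhn sum = 46
46 mod 10 = 6

Invalid (Luhn sum mod 10 = 6)


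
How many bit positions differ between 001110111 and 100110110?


XOR: 101000001
Count of 1s: 3

3


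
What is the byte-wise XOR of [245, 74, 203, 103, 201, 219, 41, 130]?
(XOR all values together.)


XOR chain: 245 ^ 74 ^ 203 ^ 103 ^ 201 ^ 219 ^ 41 ^ 130 = 170

170


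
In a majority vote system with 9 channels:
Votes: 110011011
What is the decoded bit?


Ones: 6 out of 9
Threshold: 5

1 (6/9 voted 1)


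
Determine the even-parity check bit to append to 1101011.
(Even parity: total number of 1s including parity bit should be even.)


Number of 1s in data: 5
Parity bit: 1

1


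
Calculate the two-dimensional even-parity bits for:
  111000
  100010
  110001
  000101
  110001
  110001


Row parities: 101011
Column parities: 101110

Row P: 101011, Col P: 101110, Corner: 0


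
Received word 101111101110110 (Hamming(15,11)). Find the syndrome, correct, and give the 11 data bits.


Syndrome = 9: error at position 9

Data: 11110110110 (corrected bit 9)


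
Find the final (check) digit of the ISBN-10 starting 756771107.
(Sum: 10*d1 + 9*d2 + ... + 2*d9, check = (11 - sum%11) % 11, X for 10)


Weighted sum: 277
277 mod 11 = 2

Check digit: 9


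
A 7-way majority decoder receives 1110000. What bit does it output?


Ones: 3 out of 7
Threshold: 4

0 (3/7 voted 1)


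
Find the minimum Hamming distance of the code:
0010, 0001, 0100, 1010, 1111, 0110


Comparing all pairs, minimum distance: 1
Can detect 0 errors, correct 0 errors

1


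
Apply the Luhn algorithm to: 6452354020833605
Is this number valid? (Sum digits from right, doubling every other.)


Luhn sum = 60
60 mod 10 = 0

Valid (Luhn sum mod 10 = 0)


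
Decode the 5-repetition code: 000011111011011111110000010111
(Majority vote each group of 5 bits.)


Groups: 00001, 11110, 11011, 11111, 00000, 10111
Majority votes: 011101

011101


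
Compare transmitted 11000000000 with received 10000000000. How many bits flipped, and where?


XOR: 01000000000

1 error(s) at position(s): 1


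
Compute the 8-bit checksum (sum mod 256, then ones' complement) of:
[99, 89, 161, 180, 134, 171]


Sum = 834 mod 256 = 66
Complement = 189

189


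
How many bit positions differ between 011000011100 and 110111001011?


XOR: 101111010111
Count of 1s: 9

9


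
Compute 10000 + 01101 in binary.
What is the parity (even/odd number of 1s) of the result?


10000 = 16
01101 = 13
Sum = 29 = 11101
1s count = 4

even parity (4 ones in 11101)


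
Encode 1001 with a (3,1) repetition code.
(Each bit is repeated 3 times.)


Each bit -> 3 copies

111000000111


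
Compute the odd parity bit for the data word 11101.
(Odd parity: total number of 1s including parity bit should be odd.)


Number of 1s in data: 4
Parity bit: 1

1


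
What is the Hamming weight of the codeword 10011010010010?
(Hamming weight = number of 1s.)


Counting 1s in 10011010010010

6


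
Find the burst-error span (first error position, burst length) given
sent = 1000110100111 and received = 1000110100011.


XOR: 0000000000100

Burst at position 10, length 1


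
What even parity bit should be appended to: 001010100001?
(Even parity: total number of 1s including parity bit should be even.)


Number of 1s in data: 4
Parity bit: 0

0


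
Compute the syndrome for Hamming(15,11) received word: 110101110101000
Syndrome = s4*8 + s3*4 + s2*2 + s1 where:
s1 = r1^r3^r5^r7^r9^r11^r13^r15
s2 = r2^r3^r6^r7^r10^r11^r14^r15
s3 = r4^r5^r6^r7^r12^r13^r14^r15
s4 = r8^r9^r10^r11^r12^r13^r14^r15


s1=0, s2=0, s3=0, s4=1

Syndrome = 8 (error at position 8)


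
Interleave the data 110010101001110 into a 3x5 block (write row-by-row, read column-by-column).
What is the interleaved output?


Matrix:
  11001
  01010
  01110
Read columns: 100111001011100

100111001011100


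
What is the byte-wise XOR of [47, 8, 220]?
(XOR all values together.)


XOR chain: 47 ^ 8 ^ 220 = 251

251


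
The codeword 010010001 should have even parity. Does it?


Number of 1s: 3

No, parity error (3 ones)


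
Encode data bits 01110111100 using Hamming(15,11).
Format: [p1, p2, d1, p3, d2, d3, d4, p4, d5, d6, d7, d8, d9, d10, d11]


Parity bits: p1=0, p2=0, p3=1, p4=0

000111100111100


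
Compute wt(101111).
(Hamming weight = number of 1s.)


Counting 1s in 101111

5


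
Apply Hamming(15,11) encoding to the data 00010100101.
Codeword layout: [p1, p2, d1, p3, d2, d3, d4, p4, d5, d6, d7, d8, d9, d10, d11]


Parity bits: p1=1, p2=1, p3=1, p4=1

110100110100101


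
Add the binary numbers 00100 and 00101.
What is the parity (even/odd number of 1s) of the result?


00100 = 4
00101 = 5
Sum = 9 = 1001
1s count = 2

even parity (2 ones in 1001)


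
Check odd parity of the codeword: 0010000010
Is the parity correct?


Number of 1s: 2

No, parity error (2 ones)


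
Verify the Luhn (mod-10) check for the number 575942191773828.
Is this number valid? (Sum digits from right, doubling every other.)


Luhn sum = 81
81 mod 10 = 1

Invalid (Luhn sum mod 10 = 1)


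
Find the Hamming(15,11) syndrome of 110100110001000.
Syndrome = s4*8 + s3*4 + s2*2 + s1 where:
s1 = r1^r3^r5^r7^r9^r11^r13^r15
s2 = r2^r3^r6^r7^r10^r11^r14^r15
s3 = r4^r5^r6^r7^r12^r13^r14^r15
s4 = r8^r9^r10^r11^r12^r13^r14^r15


s1=0, s2=0, s3=1, s4=0

Syndrome = 4 (error at position 4)


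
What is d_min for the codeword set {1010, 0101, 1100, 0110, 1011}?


Comparing all pairs, minimum distance: 1
Can detect 0 errors, correct 0 errors

1


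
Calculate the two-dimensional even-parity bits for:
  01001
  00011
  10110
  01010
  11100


Row parities: 00101
Column parities: 01010

Row P: 00101, Col P: 01010, Corner: 0


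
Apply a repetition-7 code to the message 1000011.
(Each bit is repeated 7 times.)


Each bit -> 7 copies

1111111000000000000000000000000000011111111111111


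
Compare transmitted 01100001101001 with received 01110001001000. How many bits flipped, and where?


XOR: 00010000100001

3 error(s) at position(s): 3, 8, 13


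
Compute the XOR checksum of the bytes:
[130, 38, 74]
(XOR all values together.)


XOR chain: 130 ^ 38 ^ 74 = 238

238


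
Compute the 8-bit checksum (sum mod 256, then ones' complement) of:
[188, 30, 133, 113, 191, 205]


Sum = 860 mod 256 = 92
Complement = 163

163


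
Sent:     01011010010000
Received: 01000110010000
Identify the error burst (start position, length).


XOR: 00011100000000

Burst at position 3, length 3


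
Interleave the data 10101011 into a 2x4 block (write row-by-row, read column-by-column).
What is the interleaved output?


Matrix:
  1010
  1011
Read columns: 11001101

11001101


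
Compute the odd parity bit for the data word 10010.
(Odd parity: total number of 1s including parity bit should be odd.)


Number of 1s in data: 2
Parity bit: 1

1


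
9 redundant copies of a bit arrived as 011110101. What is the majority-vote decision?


Ones: 6 out of 9
Threshold: 5

1 (6/9 voted 1)


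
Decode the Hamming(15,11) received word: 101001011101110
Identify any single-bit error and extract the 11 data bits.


Syndrome = 0: no error detected

Data: 10101101110 (no errors)


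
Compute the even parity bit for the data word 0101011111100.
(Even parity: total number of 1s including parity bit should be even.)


Number of 1s in data: 8
Parity bit: 0

0


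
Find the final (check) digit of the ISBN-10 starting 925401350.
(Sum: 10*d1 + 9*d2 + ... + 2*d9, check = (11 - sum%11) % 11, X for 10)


Weighted sum: 208
208 mod 11 = 10

Check digit: 1


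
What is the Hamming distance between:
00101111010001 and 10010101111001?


XOR: 10111010101000
Count of 1s: 7

7


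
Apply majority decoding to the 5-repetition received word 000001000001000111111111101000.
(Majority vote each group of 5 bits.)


Groups: 00000, 10000, 01000, 11111, 11111, 01000
Majority votes: 000110

000110


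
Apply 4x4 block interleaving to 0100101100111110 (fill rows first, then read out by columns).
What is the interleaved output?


Matrix:
  0100
  1011
  0011
  1110
Read columns: 0101100101110110

0101100101110110


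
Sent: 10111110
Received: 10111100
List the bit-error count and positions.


XOR: 00000010

1 error(s) at position(s): 6


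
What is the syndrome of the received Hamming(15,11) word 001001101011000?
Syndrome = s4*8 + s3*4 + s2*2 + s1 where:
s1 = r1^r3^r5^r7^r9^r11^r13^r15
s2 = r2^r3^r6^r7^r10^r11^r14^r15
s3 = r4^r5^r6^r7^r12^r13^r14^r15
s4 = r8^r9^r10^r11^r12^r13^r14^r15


s1=0, s2=0, s3=1, s4=1

Syndrome = 12 (error at position 12)


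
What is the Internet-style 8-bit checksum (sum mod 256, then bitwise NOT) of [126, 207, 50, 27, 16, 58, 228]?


Sum = 712 mod 256 = 200
Complement = 55

55


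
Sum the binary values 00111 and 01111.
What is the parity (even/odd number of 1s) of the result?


00111 = 7
01111 = 15
Sum = 22 = 10110
1s count = 3

odd parity (3 ones in 10110)


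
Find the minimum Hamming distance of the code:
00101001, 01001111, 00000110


Comparing all pairs, minimum distance: 3
Can detect 2 errors, correct 1 errors

3


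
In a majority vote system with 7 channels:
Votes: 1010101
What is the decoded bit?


Ones: 4 out of 7
Threshold: 4

1 (4/7 voted 1)


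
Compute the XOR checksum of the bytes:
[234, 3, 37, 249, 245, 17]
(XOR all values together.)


XOR chain: 234 ^ 3 ^ 37 ^ 249 ^ 245 ^ 17 = 209

209


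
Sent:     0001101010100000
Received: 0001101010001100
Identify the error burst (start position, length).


XOR: 0000000000101100

Burst at position 10, length 4


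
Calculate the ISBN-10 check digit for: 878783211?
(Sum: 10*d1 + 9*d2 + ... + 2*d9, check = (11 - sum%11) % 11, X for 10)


Weighted sum: 332
332 mod 11 = 2

Check digit: 9


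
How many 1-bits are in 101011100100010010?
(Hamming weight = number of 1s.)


Counting 1s in 101011100100010010

8


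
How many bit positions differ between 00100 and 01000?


XOR: 01100
Count of 1s: 2

2


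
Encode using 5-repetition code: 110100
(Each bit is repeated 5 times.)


Each bit -> 5 copies

111111111100000111110000000000


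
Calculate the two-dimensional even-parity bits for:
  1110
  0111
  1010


Row parities: 110
Column parities: 0011

Row P: 110, Col P: 0011, Corner: 0


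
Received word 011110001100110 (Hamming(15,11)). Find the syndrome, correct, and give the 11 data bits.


Syndrome = 0: no error detected

Data: 11001100110 (no errors)


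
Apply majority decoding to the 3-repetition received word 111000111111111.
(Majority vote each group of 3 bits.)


Groups: 111, 000, 111, 111, 111
Majority votes: 10111

10111


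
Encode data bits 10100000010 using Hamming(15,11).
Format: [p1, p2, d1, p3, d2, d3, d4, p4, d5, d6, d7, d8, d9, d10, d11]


Parity bits: p1=1, p2=1, p3=0, p4=1

111001010000010


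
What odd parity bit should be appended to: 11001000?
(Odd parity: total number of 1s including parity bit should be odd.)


Number of 1s in data: 3
Parity bit: 0

0


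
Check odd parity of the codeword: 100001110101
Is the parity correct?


Number of 1s: 6

No, parity error (6 ones)


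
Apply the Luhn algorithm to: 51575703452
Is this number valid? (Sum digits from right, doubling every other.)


Luhn sum = 40
40 mod 10 = 0

Valid (Luhn sum mod 10 = 0)


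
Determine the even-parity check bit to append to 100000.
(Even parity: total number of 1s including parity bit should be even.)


Number of 1s in data: 1
Parity bit: 1

1


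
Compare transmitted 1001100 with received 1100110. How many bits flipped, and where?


XOR: 0101010

3 error(s) at position(s): 1, 3, 5


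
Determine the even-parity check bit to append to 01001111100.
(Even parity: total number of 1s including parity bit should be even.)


Number of 1s in data: 6
Parity bit: 0

0


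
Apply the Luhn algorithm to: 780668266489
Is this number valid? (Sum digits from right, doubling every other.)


Luhn sum = 63
63 mod 10 = 3

Invalid (Luhn sum mod 10 = 3)


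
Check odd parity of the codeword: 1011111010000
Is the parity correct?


Number of 1s: 7

Yes, parity is correct (7 ones)


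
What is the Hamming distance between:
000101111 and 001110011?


XOR: 001011100
Count of 1s: 4

4


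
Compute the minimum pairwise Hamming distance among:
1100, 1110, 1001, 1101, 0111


Comparing all pairs, minimum distance: 1
Can detect 0 errors, correct 0 errors

1


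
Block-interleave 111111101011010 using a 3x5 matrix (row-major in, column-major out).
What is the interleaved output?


Matrix:
  11111
  11010
  11010
Read columns: 111111100111100

111111100111100


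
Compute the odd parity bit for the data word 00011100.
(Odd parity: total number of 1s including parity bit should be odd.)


Number of 1s in data: 3
Parity bit: 0

0


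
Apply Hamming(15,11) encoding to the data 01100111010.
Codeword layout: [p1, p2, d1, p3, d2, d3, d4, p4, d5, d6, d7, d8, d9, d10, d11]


Parity bits: p1=0, p2=0, p3=0, p4=0

000011000111010


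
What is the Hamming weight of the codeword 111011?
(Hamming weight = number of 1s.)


Counting 1s in 111011

5


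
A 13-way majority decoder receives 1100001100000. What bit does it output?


Ones: 4 out of 13
Threshold: 7

0 (4/13 voted 1)


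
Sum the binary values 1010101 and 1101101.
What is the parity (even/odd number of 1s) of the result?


1010101 = 85
1101101 = 109
Sum = 194 = 11000010
1s count = 3

odd parity (3 ones in 11000010)


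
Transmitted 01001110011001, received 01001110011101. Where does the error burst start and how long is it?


XOR: 00000000000100

Burst at position 11, length 1


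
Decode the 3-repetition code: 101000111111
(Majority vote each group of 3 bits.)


Groups: 101, 000, 111, 111
Majority votes: 1011

1011


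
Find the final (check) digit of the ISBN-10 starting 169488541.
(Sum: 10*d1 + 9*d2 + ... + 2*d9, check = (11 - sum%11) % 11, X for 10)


Weighted sum: 286
286 mod 11 = 0

Check digit: 0


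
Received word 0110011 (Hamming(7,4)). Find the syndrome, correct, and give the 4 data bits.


Syndrome = 0: no error detected

Data: 1011 (no errors)


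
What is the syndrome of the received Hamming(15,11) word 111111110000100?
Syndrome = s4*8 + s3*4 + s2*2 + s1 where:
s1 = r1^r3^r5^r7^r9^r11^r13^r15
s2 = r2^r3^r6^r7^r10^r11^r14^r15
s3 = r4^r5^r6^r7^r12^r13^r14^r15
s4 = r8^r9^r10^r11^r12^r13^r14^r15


s1=1, s2=0, s3=1, s4=0

Syndrome = 5 (error at position 5)


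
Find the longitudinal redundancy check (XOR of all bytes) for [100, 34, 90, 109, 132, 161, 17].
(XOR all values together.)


XOR chain: 100 ^ 34 ^ 90 ^ 109 ^ 132 ^ 161 ^ 17 = 69

69


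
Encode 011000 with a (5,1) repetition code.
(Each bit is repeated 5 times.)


Each bit -> 5 copies

000001111111111000000000000000


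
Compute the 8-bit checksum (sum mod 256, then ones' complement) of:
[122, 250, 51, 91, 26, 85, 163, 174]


Sum = 962 mod 256 = 194
Complement = 61

61


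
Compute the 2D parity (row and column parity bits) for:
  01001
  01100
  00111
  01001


Row parities: 0010
Column parities: 01011

Row P: 0010, Col P: 01011, Corner: 1


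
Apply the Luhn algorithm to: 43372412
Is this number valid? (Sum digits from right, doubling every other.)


Luhn sum = 36
36 mod 10 = 6

Invalid (Luhn sum mod 10 = 6)


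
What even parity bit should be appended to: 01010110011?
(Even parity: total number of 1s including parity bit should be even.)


Number of 1s in data: 6
Parity bit: 0

0


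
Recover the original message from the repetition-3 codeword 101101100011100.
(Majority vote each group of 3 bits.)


Groups: 101, 101, 100, 011, 100
Majority votes: 11010

11010


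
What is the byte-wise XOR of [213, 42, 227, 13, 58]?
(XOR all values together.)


XOR chain: 213 ^ 42 ^ 227 ^ 13 ^ 58 = 43

43


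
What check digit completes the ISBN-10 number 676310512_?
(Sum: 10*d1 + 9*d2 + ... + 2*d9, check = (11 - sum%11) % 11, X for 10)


Weighted sum: 225
225 mod 11 = 5

Check digit: 6


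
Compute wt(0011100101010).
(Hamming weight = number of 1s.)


Counting 1s in 0011100101010

6


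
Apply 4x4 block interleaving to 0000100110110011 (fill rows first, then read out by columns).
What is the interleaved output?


Matrix:
  0000
  1001
  1011
  0011
Read columns: 0110000000110111

0110000000110111


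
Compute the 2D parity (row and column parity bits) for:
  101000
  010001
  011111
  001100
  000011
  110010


Row parities: 001001
Column parities: 011011

Row P: 001001, Col P: 011011, Corner: 0


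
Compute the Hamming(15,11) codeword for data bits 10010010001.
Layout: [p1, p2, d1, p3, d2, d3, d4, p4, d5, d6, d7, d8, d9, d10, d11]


Parity bits: p1=0, p2=0, p3=0, p4=0

001000100010001


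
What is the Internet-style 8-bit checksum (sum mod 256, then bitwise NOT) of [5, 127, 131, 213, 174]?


Sum = 650 mod 256 = 138
Complement = 117

117


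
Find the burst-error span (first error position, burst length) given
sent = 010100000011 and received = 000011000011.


XOR: 010111000000

Burst at position 1, length 5


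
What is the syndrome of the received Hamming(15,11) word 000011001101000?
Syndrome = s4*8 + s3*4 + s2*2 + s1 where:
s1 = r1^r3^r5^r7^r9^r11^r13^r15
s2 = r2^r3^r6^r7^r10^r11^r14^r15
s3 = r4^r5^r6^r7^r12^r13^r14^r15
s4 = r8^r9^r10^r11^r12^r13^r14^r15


s1=0, s2=0, s3=1, s4=1

Syndrome = 12 (error at position 12)


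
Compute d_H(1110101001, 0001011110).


XOR: 1111110111
Count of 1s: 9

9


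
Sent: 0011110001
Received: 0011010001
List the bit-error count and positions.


XOR: 0000100000

1 error(s) at position(s): 4


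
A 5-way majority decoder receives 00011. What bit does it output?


Ones: 2 out of 5
Threshold: 3

0 (2/5 voted 1)


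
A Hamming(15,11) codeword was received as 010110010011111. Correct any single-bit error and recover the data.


Syndrome = 0: no error detected

Data: 01000011111 (no errors)


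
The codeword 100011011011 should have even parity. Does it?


Number of 1s: 7

No, parity error (7 ones)


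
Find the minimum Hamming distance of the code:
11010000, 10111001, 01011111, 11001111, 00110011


Comparing all pairs, minimum distance: 2
Can detect 1 errors, correct 0 errors

2


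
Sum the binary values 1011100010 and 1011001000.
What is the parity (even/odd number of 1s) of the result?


1011100010 = 738
1011001000 = 712
Sum = 1450 = 10110101010
1s count = 6

even parity (6 ones in 10110101010)


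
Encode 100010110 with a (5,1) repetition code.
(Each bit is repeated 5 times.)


Each bit -> 5 copies

111110000000000000001111100000111111111100000


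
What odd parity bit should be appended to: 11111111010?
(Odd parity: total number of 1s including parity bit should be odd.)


Number of 1s in data: 9
Parity bit: 0

0


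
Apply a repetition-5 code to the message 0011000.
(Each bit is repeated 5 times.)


Each bit -> 5 copies

00000000001111111111000000000000000


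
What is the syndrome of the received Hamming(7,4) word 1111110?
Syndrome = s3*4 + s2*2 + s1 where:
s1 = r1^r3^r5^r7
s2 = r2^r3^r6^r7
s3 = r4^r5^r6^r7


s1=1, s2=1, s3=1

Syndrome = 7 (error at position 7)


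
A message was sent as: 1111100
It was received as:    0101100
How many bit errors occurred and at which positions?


XOR: 1010000

2 error(s) at position(s): 0, 2


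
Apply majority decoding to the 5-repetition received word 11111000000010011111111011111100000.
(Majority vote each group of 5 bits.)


Groups: 11111, 00000, 00100, 11111, 11101, 11111, 00000
Majority votes: 1001110

1001110


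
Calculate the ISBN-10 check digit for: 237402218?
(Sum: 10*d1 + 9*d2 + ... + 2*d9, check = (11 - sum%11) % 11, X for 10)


Weighted sum: 168
168 mod 11 = 3

Check digit: 8


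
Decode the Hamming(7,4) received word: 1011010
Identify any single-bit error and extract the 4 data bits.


Syndrome = 0: no error detected

Data: 1010 (no errors)
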